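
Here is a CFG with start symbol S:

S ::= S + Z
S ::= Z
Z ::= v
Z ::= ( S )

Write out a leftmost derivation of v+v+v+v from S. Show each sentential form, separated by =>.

S=>S+Z=>S+Z+Z=>S+Z+Z+Z=>Z+Z+Z+Z=>v+Z+Z+Z=>v+v+Z+Z=>v+v+v+Z=>v+v+v+v

S => S+Z   [S ::= S + Z]
S+Z => S+Z+Z   [S ::= S + Z]
S+Z+Z => S+Z+Z+Z   [S ::= S + Z]
S+Z+Z+Z => Z+Z+Z+Z   [S ::= Z]
Z+Z+Z+Z => v+Z+Z+Z   [Z ::= v]
v+Z+Z+Z => v+v+Z+Z   [Z ::= v]
v+v+Z+Z => v+v+v+Z   [Z ::= v]
v+v+v+Z => v+v+v+v   [Z ::= v]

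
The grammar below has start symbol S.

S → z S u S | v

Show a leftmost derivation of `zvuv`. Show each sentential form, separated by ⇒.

S ⇒ zSuS   [S → z S u S]
zSuS ⇒ zvuS   [S → v]
zvuS ⇒ zvuv   [S → v]

S⇒zSuS⇒zvuS⇒zvuv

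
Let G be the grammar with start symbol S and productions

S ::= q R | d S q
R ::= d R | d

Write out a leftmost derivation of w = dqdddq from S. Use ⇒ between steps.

S ⇒ dSq ⇒ dqRq ⇒ dqdRq ⇒ dqddRq ⇒ dqdddq

S ⇒ dSq   [S ::= d S q]
dSq ⇒ dqRq   [S ::= q R]
dqRq ⇒ dqdRq   [R ::= d R]
dqdRq ⇒ dqddRq   [R ::= d R]
dqddRq ⇒ dqdddq   [R ::= d]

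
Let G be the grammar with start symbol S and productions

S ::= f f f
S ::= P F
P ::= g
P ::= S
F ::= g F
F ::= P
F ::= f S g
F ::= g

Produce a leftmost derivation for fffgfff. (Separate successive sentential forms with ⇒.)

S ⇒ PF   [S ::= P F]
PF ⇒ SF   [P ::= S]
SF ⇒ fffF   [S ::= f f f]
fffF ⇒ fffgF   [F ::= g F]
fffgF ⇒ fffgP   [F ::= P]
fffgP ⇒ fffgS   [P ::= S]
fffgS ⇒ fffgfff   [S ::= f f f]

S ⇒ PF ⇒ SF ⇒ fffF ⇒ fffgF ⇒ fffgP ⇒ fffgS ⇒ fffgfff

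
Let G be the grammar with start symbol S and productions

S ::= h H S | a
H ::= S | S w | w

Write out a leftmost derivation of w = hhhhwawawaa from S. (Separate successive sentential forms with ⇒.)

S ⇒ hHS   [S ::= h H S]
hHS ⇒ hSS   [H ::= S]
hSS ⇒ hhHSS   [S ::= h H S]
hhHSS ⇒ hhSwSS   [H ::= S w]
hhSwSS ⇒ hhhHSwSS   [S ::= h H S]
hhhHSwSS ⇒ hhhSwSwSS   [H ::= S w]
hhhSwSwSS ⇒ hhhhHSwSwSS   [S ::= h H S]
hhhhHSwSwSS ⇒ hhhhwSwSwSS   [H ::= w]
hhhhwSwSwSS ⇒ hhhhwawSwSS   [S ::= a]
hhhhwawSwSS ⇒ hhhhwawawSS   [S ::= a]
hhhhwawawSS ⇒ hhhhwawawaS   [S ::= a]
hhhhwawawaS ⇒ hhhhwawawaa   [S ::= a]

S⇒hHS⇒hSS⇒hhHSS⇒hhSwSS⇒hhhHSwSS⇒hhhSwSwSS⇒hhhhHSwSwSS⇒hhhhwSwSwSS⇒hhhhwawSwSS⇒hhhhwawawSS⇒hhhhwawawaS⇒hhhhwawawaa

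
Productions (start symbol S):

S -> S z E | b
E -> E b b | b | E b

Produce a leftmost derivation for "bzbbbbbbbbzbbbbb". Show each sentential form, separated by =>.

S => SzE => SzEzE => bzEzE => bzEbzE => bzEbbbzE => bzEbbbbzE => bzEbbbbbbzE => bzEbbbbbbbzE => bzbbbbbbbbzE => bzbbbbbbbbzEbb => bzbbbbbbbbzEbbbb => bzbbbbbbbbzbbbbb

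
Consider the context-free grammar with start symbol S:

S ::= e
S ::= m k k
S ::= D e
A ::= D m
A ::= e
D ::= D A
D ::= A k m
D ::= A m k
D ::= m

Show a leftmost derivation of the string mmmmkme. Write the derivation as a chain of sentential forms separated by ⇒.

S ⇒ De   [S ::= D e]
De ⇒ DAe   [D ::= D A]
DAe ⇒ mAe   [D ::= m]
mAe ⇒ mDme   [A ::= D m]
mDme ⇒ mAmkme   [D ::= A m k]
mAmkme ⇒ mDmmkme   [A ::= D m]
mDmmkme ⇒ mmmmkme   [D ::= m]

S⇒De⇒DAe⇒mAe⇒mDme⇒mAmkme⇒mDmmkme⇒mmmmkme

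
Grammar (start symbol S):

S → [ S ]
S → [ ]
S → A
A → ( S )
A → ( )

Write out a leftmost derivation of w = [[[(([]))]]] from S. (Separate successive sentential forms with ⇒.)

S ⇒ [S] ⇒ [[S]] ⇒ [[[S]]] ⇒ [[[A]]] ⇒ [[[(S)]]] ⇒ [[[(A)]]] ⇒ [[[((S))]]] ⇒ [[[(([]))]]]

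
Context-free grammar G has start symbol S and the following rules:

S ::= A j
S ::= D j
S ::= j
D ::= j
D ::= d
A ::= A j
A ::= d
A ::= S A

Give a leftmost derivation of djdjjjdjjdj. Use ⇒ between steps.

S⇒Aj⇒SAj⇒AjAj⇒AjjAj⇒SAjjAj⇒AjAjjAj⇒SAjAjjAj⇒DjAjAjjAj⇒djAjAjjAj⇒djAjjAjjAj⇒djAjjjAjjAj⇒djdjjjAjjAj⇒djdjjjdjjAj⇒djdjjjdjjdj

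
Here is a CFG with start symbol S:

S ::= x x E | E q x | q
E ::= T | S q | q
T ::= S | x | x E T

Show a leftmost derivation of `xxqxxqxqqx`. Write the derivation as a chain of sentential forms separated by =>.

S => Eqx   [S ::= E q x]
Eqx => Sqqx   [E ::= S q]
Sqqx => Eqxqqx   [S ::= E q x]
Eqxqqx => Tqxqqx   [E ::= T]
Tqxqqx => xETqxqqx   [T ::= x E T]
xETqxqqx => xTTqxqqx   [E ::= T]
xTTqxqqx => xxETTqxqqx   [T ::= x E T]
xxETTqxqqx => xxqTTqxqqx   [E ::= q]
xxqTTqxqqx => xxqxTqxqqx   [T ::= x]
xxqxTqxqqx => xxqxxqxqqx   [T ::= x]

S=>Eqx=>Sqqx=>Eqxqqx=>Tqxqqx=>xETqxqqx=>xTTqxqqx=>xxETTqxqqx=>xxqTTqxqqx=>xxqxTqxqqx=>xxqxxqxqqx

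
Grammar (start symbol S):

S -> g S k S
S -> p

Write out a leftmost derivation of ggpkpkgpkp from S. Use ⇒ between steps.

S⇒gSkS⇒ggSkSkS⇒ggpkSkS⇒ggpkpkS⇒ggpkpkgSkS⇒ggpkpkgpkS⇒ggpkpkgpkp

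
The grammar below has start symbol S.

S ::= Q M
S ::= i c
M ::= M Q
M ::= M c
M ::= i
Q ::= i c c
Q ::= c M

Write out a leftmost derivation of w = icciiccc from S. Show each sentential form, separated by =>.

S => QM => iccM => iccMc => iccMQc => icciQc => icciiccc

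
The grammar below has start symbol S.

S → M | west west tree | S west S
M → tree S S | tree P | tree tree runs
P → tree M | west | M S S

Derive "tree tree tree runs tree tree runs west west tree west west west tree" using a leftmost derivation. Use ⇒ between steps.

S ⇒ S west S   [S → S west S]
S west S ⇒ M west S   [S → M]
M west S ⇒ tree P west S   [M → tree P]
tree P west S ⇒ tree M S S west S   [P → M S S]
tree M S S west S ⇒ tree tree tree runs S S west S   [M → tree tree runs]
tree tree tree runs S S west S ⇒ tree tree tree runs M S west S   [S → M]
tree tree tree runs M S west S ⇒ tree tree tree runs tree tree runs S west S   [M → tree tree runs]
tree tree tree runs tree tree runs S west S ⇒ tree tree tree runs tree tree runs west west tree west S   [S → west west tree]
tree tree tree runs tree tree runs west west tree west S ⇒ tree tree tree runs tree tree runs west west tree west west west tree   [S → west west tree]

S ⇒ S west S ⇒ M west S ⇒ tree P west S ⇒ tree M S S west S ⇒ tree tree tree runs S S west S ⇒ tree tree tree runs M S west S ⇒ tree tree tree runs tree tree runs S west S ⇒ tree tree tree runs tree tree runs west west tree west S ⇒ tree tree tree runs tree tree runs west west tree west west west tree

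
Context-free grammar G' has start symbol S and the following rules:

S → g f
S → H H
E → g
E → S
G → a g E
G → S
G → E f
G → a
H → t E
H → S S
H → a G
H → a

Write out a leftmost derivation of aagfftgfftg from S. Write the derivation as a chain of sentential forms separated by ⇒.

S ⇒ HH ⇒ aGH ⇒ aEfH ⇒ aSfH ⇒ aHHfH ⇒ aaGHfH ⇒ aaEfHfH ⇒ aaSfHfH ⇒ aagffHfH ⇒ aagfftEfH ⇒ aagfftSfH ⇒ aagfftgffH ⇒ aagfftgfftE ⇒ aagfftgfftg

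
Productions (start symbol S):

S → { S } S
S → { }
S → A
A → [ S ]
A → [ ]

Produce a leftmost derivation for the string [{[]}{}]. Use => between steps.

S=>A=>[S]=>[{S}S]=>[{A}S]=>[{[]}S]=>[{[]}{}]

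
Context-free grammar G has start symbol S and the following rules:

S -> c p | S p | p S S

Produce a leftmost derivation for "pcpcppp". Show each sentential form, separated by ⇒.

S⇒pSS⇒pcpS⇒pcpSp⇒pcpSpp⇒pcpcppp

S ⇒ pSS   [S -> p S S]
pSS ⇒ pcpS   [S -> c p]
pcpS ⇒ pcpSp   [S -> S p]
pcpSp ⇒ pcpSpp   [S -> S p]
pcpSpp ⇒ pcpcppp   [S -> c p]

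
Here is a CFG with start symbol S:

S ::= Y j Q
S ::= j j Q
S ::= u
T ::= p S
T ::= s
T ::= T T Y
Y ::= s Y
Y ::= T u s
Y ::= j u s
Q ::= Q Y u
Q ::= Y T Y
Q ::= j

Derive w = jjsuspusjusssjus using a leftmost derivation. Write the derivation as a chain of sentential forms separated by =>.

S => jjQ => jjYTY => jjTusTY => jjsusTY => jjsusTTYY => jjsuspSTYY => jjsuspuTYY => jjsuspusYY => jjsuspusjusY => jjsuspusjussY => jjsuspusjusssY => jjsuspusjusssjus

S => jjQ   [S ::= j j Q]
jjQ => jjYTY   [Q ::= Y T Y]
jjYTY => jjTusTY   [Y ::= T u s]
jjTusTY => jjsusTY   [T ::= s]
jjsusTY => jjsusTTYY   [T ::= T T Y]
jjsusTTYY => jjsuspSTYY   [T ::= p S]
jjsuspSTYY => jjsuspuTYY   [S ::= u]
jjsuspuTYY => jjsuspusYY   [T ::= s]
jjsuspusYY => jjsuspusjusY   [Y ::= j u s]
jjsuspusjusY => jjsuspusjussY   [Y ::= s Y]
jjsuspusjussY => jjsuspusjusssY   [Y ::= s Y]
jjsuspusjusssY => jjsuspusjusssjus   [Y ::= j u s]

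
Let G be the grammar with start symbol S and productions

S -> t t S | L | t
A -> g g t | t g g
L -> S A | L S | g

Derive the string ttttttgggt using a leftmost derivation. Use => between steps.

S=>ttS=>ttttS=>ttttL=>ttttSA=>ttttttSA=>ttttttLA=>ttttttgA=>ttttttgggt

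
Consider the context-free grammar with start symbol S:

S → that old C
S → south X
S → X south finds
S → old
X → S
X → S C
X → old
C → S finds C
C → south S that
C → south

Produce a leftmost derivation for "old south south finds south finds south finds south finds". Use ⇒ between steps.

S ⇒ X south finds   [S → X south finds]
X south finds ⇒ S south finds   [X → S]
S south finds ⇒ X south finds south finds   [S → X south finds]
X south finds south finds ⇒ S south finds south finds   [X → S]
S south finds south finds ⇒ X south finds south finds south finds   [S → X south finds]
X south finds south finds south finds ⇒ S south finds south finds south finds   [X → S]
S south finds south finds south finds ⇒ X south finds south finds south finds south finds   [S → X south finds]
X south finds south finds south finds south finds ⇒ S C south finds south finds south finds south finds   [X → S C]
S C south finds south finds south finds south finds ⇒ old C south finds south finds south finds south finds   [S → old]
old C south finds south finds south finds south finds ⇒ old south south finds south finds south finds south finds   [C → south]

S ⇒ X south finds ⇒ S south finds ⇒ X south finds south finds ⇒ S south finds south finds ⇒ X south finds south finds south finds ⇒ S south finds south finds south finds ⇒ X south finds south finds south finds south finds ⇒ S C south finds south finds south finds south finds ⇒ old C south finds south finds south finds south finds ⇒ old south south finds south finds south finds south finds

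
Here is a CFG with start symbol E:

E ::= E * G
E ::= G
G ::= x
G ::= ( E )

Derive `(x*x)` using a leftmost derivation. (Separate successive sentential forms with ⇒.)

E⇒G⇒(E)⇒(E*G)⇒(G*G)⇒(x*G)⇒(x*x)

E ⇒ G   [E ::= G]
G ⇒ (E)   [G ::= ( E )]
(E) ⇒ (E*G)   [E ::= E * G]
(E*G) ⇒ (G*G)   [E ::= G]
(G*G) ⇒ (x*G)   [G ::= x]
(x*G) ⇒ (x*x)   [G ::= x]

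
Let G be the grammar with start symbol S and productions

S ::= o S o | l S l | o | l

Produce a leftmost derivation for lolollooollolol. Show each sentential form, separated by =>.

S => lSl   [S ::= l S l]
lSl => loSol   [S ::= o S o]
loSol => lolSlol   [S ::= l S l]
lolSlol => loloSolol   [S ::= o S o]
loloSolol => lololSlolol   [S ::= l S l]
lololSlolol => lolollSllolol   [S ::= l S l]
lolollSllolol => lololloSollolol   [S ::= o S o]
lololloSollolol => lolollooollolol   [S ::= o]

S => lSl => loSol => lolSlol => loloSolol => lololSlolol => lolollSllolol => lololloSollolol => lolollooollolol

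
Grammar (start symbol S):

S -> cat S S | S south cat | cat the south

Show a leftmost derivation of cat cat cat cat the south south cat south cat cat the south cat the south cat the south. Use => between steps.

S => cat S S   [S -> cat S S]
cat S S => cat cat S S S   [S -> cat S S]
cat cat S S S => cat cat cat S S S S   [S -> cat S S]
cat cat cat S S S S => cat cat cat S south cat S S S   [S -> S south cat]
cat cat cat S south cat S S S => cat cat cat S south cat south cat S S S   [S -> S south cat]
cat cat cat S south cat south cat S S S => cat cat cat cat the south south cat south cat S S S   [S -> cat the south]
cat cat cat cat the south south cat south cat S S S => cat cat cat cat the south south cat south cat cat the south S S   [S -> cat the south]
cat cat cat cat the south south cat south cat cat the south S S => cat cat cat cat the south south cat south cat cat the south cat the south S   [S -> cat the south]
cat cat cat cat the south south cat south cat cat the south cat the south S => cat cat cat cat the south south cat south cat cat the south cat the south cat the south   [S -> cat the south]

S => cat S S => cat cat S S S => cat cat cat S S S S => cat cat cat S south cat S S S => cat cat cat S south cat south cat S S S => cat cat cat cat the south south cat south cat S S S => cat cat cat cat the south south cat south cat cat the south S S => cat cat cat cat the south south cat south cat cat the south cat the south S => cat cat cat cat the south south cat south cat cat the south cat the south cat the south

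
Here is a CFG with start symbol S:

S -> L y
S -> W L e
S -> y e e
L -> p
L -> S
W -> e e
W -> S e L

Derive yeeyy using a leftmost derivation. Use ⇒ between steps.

S ⇒ Ly   [S -> L y]
Ly ⇒ Sy   [L -> S]
Sy ⇒ Lyy   [S -> L y]
Lyy ⇒ Syy   [L -> S]
Syy ⇒ yeeyy   [S -> y e e]

S ⇒ Ly ⇒ Sy ⇒ Lyy ⇒ Syy ⇒ yeeyy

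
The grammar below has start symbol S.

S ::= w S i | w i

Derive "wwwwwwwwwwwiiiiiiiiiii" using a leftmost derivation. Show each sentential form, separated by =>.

S => wSi => wwSii => wwwSiii => wwwwSiiii => wwwwwSiiiii => wwwwwwSiiiiii => wwwwwwwSiiiiiii => wwwwwwwwSiiiiiiii => wwwwwwwwwSiiiiiiiii => wwwwwwwwwwSiiiiiiiiii => wwwwwwwwwwwiiiiiiiiiii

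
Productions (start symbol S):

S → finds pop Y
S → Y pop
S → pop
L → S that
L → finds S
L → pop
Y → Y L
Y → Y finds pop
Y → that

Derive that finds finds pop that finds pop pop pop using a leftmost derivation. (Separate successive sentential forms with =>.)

S => Y pop => Y L pop => Y finds pop L pop => Y L finds pop L pop => that L finds pop L pop => that finds S finds pop L pop => that finds finds pop Y finds pop L pop => that finds finds pop that finds pop L pop => that finds finds pop that finds pop pop pop

S => Y pop   [S → Y pop]
Y pop => Y L pop   [Y → Y L]
Y L pop => Y finds pop L pop   [Y → Y finds pop]
Y finds pop L pop => Y L finds pop L pop   [Y → Y L]
Y L finds pop L pop => that L finds pop L pop   [Y → that]
that L finds pop L pop => that finds S finds pop L pop   [L → finds S]
that finds S finds pop L pop => that finds finds pop Y finds pop L pop   [S → finds pop Y]
that finds finds pop Y finds pop L pop => that finds finds pop that finds pop L pop   [Y → that]
that finds finds pop that finds pop L pop => that finds finds pop that finds pop pop pop   [L → pop]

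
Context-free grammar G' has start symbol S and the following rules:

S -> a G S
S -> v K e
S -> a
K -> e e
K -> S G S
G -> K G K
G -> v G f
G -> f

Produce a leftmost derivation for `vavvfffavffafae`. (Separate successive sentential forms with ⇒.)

S ⇒ vKe ⇒ vSGSe ⇒ vaGSGSe ⇒ vavGfSGSe ⇒ vavvGffSGSe ⇒ vavvfffSGSe ⇒ vavvfffaGSGSe ⇒ vavvfffavGfSGSe ⇒ vavvfffavffSGSe ⇒ vavvfffavffaGSe ⇒ vavvfffavffafSe ⇒ vavvfffavffafae

S ⇒ vKe   [S -> v K e]
vKe ⇒ vSGSe   [K -> S G S]
vSGSe ⇒ vaGSGSe   [S -> a G S]
vaGSGSe ⇒ vavGfSGSe   [G -> v G f]
vavGfSGSe ⇒ vavvGffSGSe   [G -> v G f]
vavvGffSGSe ⇒ vavvfffSGSe   [G -> f]
vavvfffSGSe ⇒ vavvfffaGSGSe   [S -> a G S]
vavvfffaGSGSe ⇒ vavvfffavGfSGSe   [G -> v G f]
vavvfffavGfSGSe ⇒ vavvfffavffSGSe   [G -> f]
vavvfffavffSGSe ⇒ vavvfffavffaGSe   [S -> a]
vavvfffavffaGSe ⇒ vavvfffavffafSe   [G -> f]
vavvfffavffafSe ⇒ vavvfffavffafae   [S -> a]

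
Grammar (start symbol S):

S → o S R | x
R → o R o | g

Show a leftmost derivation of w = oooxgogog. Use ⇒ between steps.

S⇒oSR⇒ooSRR⇒oooSRRR⇒oooxRRR⇒oooxgRR⇒oooxgoRoR⇒oooxgogoR⇒oooxgogog

S ⇒ oSR   [S → o S R]
oSR ⇒ ooSRR   [S → o S R]
ooSRR ⇒ oooSRRR   [S → o S R]
oooSRRR ⇒ oooxRRR   [S → x]
oooxRRR ⇒ oooxgRR   [R → g]
oooxgRR ⇒ oooxgoRoR   [R → o R o]
oooxgoRoR ⇒ oooxgogoR   [R → g]
oooxgogoR ⇒ oooxgogog   [R → g]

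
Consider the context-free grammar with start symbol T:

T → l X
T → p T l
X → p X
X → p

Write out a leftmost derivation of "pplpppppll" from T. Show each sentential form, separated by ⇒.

T⇒pTl⇒ppTll⇒pplXll⇒pplpXll⇒pplppXll⇒pplpppXll⇒pplppppXll⇒pplpppppll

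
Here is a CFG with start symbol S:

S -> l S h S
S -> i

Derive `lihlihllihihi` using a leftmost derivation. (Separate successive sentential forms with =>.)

S=>lShS=>lihS=>lihlShS=>lihlihS=>lihlihlShS=>lihlihllShShS=>lihlihllihShS=>lihlihllihihS=>lihlihllihihi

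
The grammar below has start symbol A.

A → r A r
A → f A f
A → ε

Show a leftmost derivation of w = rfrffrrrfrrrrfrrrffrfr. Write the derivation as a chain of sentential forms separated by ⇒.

A⇒rAr⇒rfAfr⇒rfrArfr⇒rfrfAfrfr⇒rfrffAffrfr⇒rfrffrArffrfr⇒rfrffrrArrffrfr⇒rfrffrrrArrrffrfr⇒rfrffrrrfAfrrrffrfr⇒rfrffrrrfrArfrrrffrfr⇒rfrffrrrfrrArrfrrrffrfr⇒rfrffrrrfrrrrfrrrffrfr

A ⇒ rAr   [A → r A r]
rAr ⇒ rfAfr   [A → f A f]
rfAfr ⇒ rfrArfr   [A → r A r]
rfrArfr ⇒ rfrfAfrfr   [A → f A f]
rfrfAfrfr ⇒ rfrffAffrfr   [A → f A f]
rfrffAffrfr ⇒ rfrffrArffrfr   [A → r A r]
rfrffrArffrfr ⇒ rfrffrrArrffrfr   [A → r A r]
rfrffrrArrffrfr ⇒ rfrffrrrArrrffrfr   [A → r A r]
rfrffrrrArrrffrfr ⇒ rfrffrrrfAfrrrffrfr   [A → f A f]
rfrffrrrfAfrrrffrfr ⇒ rfrffrrrfrArfrrrffrfr   [A → r A r]
rfrffrrrfrArfrrrffrfr ⇒ rfrffrrrfrrArrfrrrffrfr   [A → r A r]
rfrffrrrfrrArrfrrrffrfr ⇒ rfrffrrrfrrrrfrrrffrfr   [A → ε]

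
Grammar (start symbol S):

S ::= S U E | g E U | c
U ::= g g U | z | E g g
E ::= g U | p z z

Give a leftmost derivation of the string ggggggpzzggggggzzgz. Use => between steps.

S => SUE => gEUUE => ggUUUE => ggEggUUE => gggUggUUE => gggEggggUUE => ggggUggggUUE => ggggggUggggUUE => ggggggEggggggUUE => ggggggpzzggggggUUE => ggggggpzzggggggzUE => ggggggpzzggggggzzE => ggggggpzzggggggzzgU => ggggggpzzggggggzzgz

S => SUE   [S ::= S U E]
SUE => gEUUE   [S ::= g E U]
gEUUE => ggUUUE   [E ::= g U]
ggUUUE => ggEggUUE   [U ::= E g g]
ggEggUUE => gggUggUUE   [E ::= g U]
gggUggUUE => gggEggggUUE   [U ::= E g g]
gggEggggUUE => ggggUggggUUE   [E ::= g U]
ggggUggggUUE => ggggggUggggUUE   [U ::= g g U]
ggggggUggggUUE => ggggggEggggggUUE   [U ::= E g g]
ggggggEggggggUUE => ggggggpzzggggggUUE   [E ::= p z z]
ggggggpzzggggggUUE => ggggggpzzggggggzUE   [U ::= z]
ggggggpzzggggggzUE => ggggggpzzggggggzzE   [U ::= z]
ggggggpzzggggggzzE => ggggggpzzggggggzzgU   [E ::= g U]
ggggggpzzggggggzzgU => ggggggpzzggggggzzgz   [U ::= z]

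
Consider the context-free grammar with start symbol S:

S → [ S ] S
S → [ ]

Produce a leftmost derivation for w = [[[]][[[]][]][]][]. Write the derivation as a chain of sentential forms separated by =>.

S => [S]S => [[S]S]S => [[[]]S]S => [[[]][S]S]S => [[[]][[S]S]S]S => [[[]][[[]]S]S]S => [[[]][[[]][]]S]S => [[[]][[[]][]][]]S => [[[]][[[]][]][]][]

S => [S]S   [S → [ S ] S]
[S]S => [[S]S]S   [S → [ S ] S]
[[S]S]S => [[[]]S]S   [S → [ ]]
[[[]]S]S => [[[]][S]S]S   [S → [ S ] S]
[[[]][S]S]S => [[[]][[S]S]S]S   [S → [ S ] S]
[[[]][[S]S]S]S => [[[]][[[]]S]S]S   [S → [ ]]
[[[]][[[]]S]S]S => [[[]][[[]][]]S]S   [S → [ ]]
[[[]][[[]][]]S]S => [[[]][[[]][]][]]S   [S → [ ]]
[[[]][[[]][]][]]S => [[[]][[[]][]][]][]   [S → [ ]]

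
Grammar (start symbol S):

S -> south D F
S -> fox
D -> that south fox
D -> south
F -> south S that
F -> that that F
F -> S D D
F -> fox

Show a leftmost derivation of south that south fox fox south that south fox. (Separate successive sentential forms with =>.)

S => south D F   [S -> south D F]
south D F => south that south fox F   [D -> that south fox]
south that south fox F => south that south fox S D D   [F -> S D D]
south that south fox S D D => south that south fox fox D D   [S -> fox]
south that south fox fox D D => south that south fox fox south D   [D -> south]
south that south fox fox south D => south that south fox fox south that south fox   [D -> that south fox]

S => south D F => south that south fox F => south that south fox S D D => south that south fox fox D D => south that south fox fox south D => south that south fox fox south that south fox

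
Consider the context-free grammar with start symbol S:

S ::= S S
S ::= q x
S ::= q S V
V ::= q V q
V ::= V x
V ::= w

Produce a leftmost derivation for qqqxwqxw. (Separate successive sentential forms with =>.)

S => qSV   [S ::= q S V]
qSV => qSSV   [S ::= S S]
qSSV => qqSVSV   [S ::= q S V]
qqSVSV => qqqxVSV   [S ::= q x]
qqqxVSV => qqqxwSV   [V ::= w]
qqqxwSV => qqqxwqxV   [S ::= q x]
qqqxwqxV => qqqxwqxw   [V ::= w]

S=>qSV=>qSSV=>qqSVSV=>qqqxVSV=>qqqxwSV=>qqqxwqxV=>qqqxwqxw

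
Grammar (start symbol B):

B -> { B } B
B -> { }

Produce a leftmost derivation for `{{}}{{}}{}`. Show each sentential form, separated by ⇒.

B ⇒ {B}B   [B -> { B } B]
{B}B ⇒ {{}}B   [B -> { }]
{{}}B ⇒ {{}}{B}B   [B -> { B } B]
{{}}{B}B ⇒ {{}}{{}}B   [B -> { }]
{{}}{{}}B ⇒ {{}}{{}}{}   [B -> { }]

B ⇒ {B}B ⇒ {{}}B ⇒ {{}}{B}B ⇒ {{}}{{}}B ⇒ {{}}{{}}{}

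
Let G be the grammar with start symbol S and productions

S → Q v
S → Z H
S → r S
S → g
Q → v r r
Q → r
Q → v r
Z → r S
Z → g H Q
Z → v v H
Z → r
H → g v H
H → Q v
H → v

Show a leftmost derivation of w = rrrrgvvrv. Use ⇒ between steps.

S⇒rS⇒rrS⇒rrrS⇒rrrZH⇒rrrrH⇒rrrrgvH⇒rrrrgvQv⇒rrrrgvvrv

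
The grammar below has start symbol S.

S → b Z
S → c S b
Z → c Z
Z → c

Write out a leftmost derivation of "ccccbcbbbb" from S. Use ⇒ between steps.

S ⇒ cSb   [S → c S b]
cSb ⇒ ccSbb   [S → c S b]
ccSbb ⇒ cccSbbb   [S → c S b]
cccSbbb ⇒ ccccSbbbb   [S → c S b]
ccccSbbbb ⇒ ccccbZbbbb   [S → b Z]
ccccbZbbbb ⇒ ccccbcbbbb   [Z → c]

S ⇒ cSb ⇒ ccSbb ⇒ cccSbbb ⇒ ccccSbbbb ⇒ ccccbZbbbb ⇒ ccccbcbbbb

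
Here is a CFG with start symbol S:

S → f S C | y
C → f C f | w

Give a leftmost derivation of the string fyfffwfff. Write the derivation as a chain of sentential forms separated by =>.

S => fSC => fyC => fyfCf => fyffCff => fyfffCfff => fyfffwfff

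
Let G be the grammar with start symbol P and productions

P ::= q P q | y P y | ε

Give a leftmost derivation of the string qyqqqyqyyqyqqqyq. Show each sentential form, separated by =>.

P => qPq => qyPyq => qyqPqyq => qyqqPqqyq => qyqqqPqqqyq => qyqqqyPyqqqyq => qyqqqyqPqyqqqyq => qyqqqyqyPyqyqqqyq => qyqqqyqyyqyqqqyq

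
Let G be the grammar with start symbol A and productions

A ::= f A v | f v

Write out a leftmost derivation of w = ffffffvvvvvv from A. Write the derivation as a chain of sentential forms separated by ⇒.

A ⇒ fAv   [A ::= f A v]
fAv ⇒ ffAvv   [A ::= f A v]
ffAvv ⇒ fffAvvv   [A ::= f A v]
fffAvvv ⇒ ffffAvvvv   [A ::= f A v]
ffffAvvvv ⇒ fffffAvvvvv   [A ::= f A v]
fffffAvvvvv ⇒ ffffffvvvvvv   [A ::= f v]

A ⇒ fAv ⇒ ffAvv ⇒ fffAvvv ⇒ ffffAvvvv ⇒ fffffAvvvvv ⇒ ffffffvvvvvv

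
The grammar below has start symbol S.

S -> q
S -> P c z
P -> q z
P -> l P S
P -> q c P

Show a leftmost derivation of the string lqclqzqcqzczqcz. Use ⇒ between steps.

S⇒Pcz⇒lPScz⇒lqcPScz⇒lqclPSScz⇒lqclqzSScz⇒lqclqzPczScz⇒lqclqzqcPczScz⇒lqclqzqcqzczScz⇒lqclqzqcqzczqcz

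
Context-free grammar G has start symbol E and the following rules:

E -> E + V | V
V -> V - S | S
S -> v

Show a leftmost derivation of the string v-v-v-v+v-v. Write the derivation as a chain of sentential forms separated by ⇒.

E ⇒ E+V   [E -> E + V]
E+V ⇒ V+V   [E -> V]
V+V ⇒ V-S+V   [V -> V - S]
V-S+V ⇒ V-S-S+V   [V -> V - S]
V-S-S+V ⇒ V-S-S-S+V   [V -> V - S]
V-S-S-S+V ⇒ S-S-S-S+V   [V -> S]
S-S-S-S+V ⇒ v-S-S-S+V   [S -> v]
v-S-S-S+V ⇒ v-v-S-S+V   [S -> v]
v-v-S-S+V ⇒ v-v-v-S+V   [S -> v]
v-v-v-S+V ⇒ v-v-v-v+V   [S -> v]
v-v-v-v+V ⇒ v-v-v-v+V-S   [V -> V - S]
v-v-v-v+V-S ⇒ v-v-v-v+S-S   [V -> S]
v-v-v-v+S-S ⇒ v-v-v-v+v-S   [S -> v]
v-v-v-v+v-S ⇒ v-v-v-v+v-v   [S -> v]

E ⇒ E+V ⇒ V+V ⇒ V-S+V ⇒ V-S-S+V ⇒ V-S-S-S+V ⇒ S-S-S-S+V ⇒ v-S-S-S+V ⇒ v-v-S-S+V ⇒ v-v-v-S+V ⇒ v-v-v-v+V ⇒ v-v-v-v+V-S ⇒ v-v-v-v+S-S ⇒ v-v-v-v+v-S ⇒ v-v-v-v+v-v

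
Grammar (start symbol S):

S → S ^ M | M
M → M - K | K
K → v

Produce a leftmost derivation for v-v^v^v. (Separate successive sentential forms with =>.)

S => S^M   [S → S ^ M]
S^M => S^M^M   [S → S ^ M]
S^M^M => M^M^M   [S → M]
M^M^M => M-K^M^M   [M → M - K]
M-K^M^M => K-K^M^M   [M → K]
K-K^M^M => v-K^M^M   [K → v]
v-K^M^M => v-v^M^M   [K → v]
v-v^M^M => v-v^K^M   [M → K]
v-v^K^M => v-v^v^M   [K → v]
v-v^v^M => v-v^v^K   [M → K]
v-v^v^K => v-v^v^v   [K → v]

S => S^M => S^M^M => M^M^M => M-K^M^M => K-K^M^M => v-K^M^M => v-v^M^M => v-v^K^M => v-v^v^M => v-v^v^K => v-v^v^v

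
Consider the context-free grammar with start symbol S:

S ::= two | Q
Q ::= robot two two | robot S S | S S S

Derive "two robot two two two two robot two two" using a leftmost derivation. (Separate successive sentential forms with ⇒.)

S ⇒ Q ⇒ S S S ⇒ two S S ⇒ two Q S ⇒ two robot S S S ⇒ two robot two S S ⇒ two robot two two S ⇒ two robot two two Q ⇒ two robot two two S S S ⇒ two robot two two two S S ⇒ two robot two two two two S ⇒ two robot two two two two Q ⇒ two robot two two two two robot two two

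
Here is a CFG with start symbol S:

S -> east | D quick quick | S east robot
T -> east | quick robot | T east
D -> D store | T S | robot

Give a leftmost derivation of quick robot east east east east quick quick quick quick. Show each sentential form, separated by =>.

S => D quick quick => T S quick quick => T east S quick quick => quick robot east S quick quick => quick robot east D quick quick quick quick => quick robot east T S quick quick quick quick => quick robot east T east S quick quick quick quick => quick robot east east east S quick quick quick quick => quick robot east east east east quick quick quick quick

S => D quick quick   [S -> D quick quick]
D quick quick => T S quick quick   [D -> T S]
T S quick quick => T east S quick quick   [T -> T east]
T east S quick quick => quick robot east S quick quick   [T -> quick robot]
quick robot east S quick quick => quick robot east D quick quick quick quick   [S -> D quick quick]
quick robot east D quick quick quick quick => quick robot east T S quick quick quick quick   [D -> T S]
quick robot east T S quick quick quick quick => quick robot east T east S quick quick quick quick   [T -> T east]
quick robot east T east S quick quick quick quick => quick robot east east east S quick quick quick quick   [T -> east]
quick robot east east east S quick quick quick quick => quick robot east east east east quick quick quick quick   [S -> east]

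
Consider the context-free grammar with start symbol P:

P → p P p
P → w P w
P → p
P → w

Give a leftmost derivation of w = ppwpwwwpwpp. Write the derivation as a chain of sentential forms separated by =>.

P => pPp   [P → p P p]
pPp => ppPpp   [P → p P p]
ppPpp => ppwPwpp   [P → w P w]
ppwPwpp => ppwpPpwpp   [P → p P p]
ppwpPpwpp => ppwpwPwpwpp   [P → w P w]
ppwpwPwpwpp => ppwpwwwpwpp   [P → w]

P=>pPp=>ppPpp=>ppwPwpp=>ppwpPpwpp=>ppwpwPwpwpp=>ppwpwwwpwpp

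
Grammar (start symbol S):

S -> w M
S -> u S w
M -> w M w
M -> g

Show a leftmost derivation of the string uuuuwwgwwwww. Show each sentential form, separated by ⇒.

S ⇒ uSw ⇒ uuSww ⇒ uuuSwww ⇒ uuuuSwwww ⇒ uuuuwMwwww ⇒ uuuuwwMwwwww ⇒ uuuuwwgwwwww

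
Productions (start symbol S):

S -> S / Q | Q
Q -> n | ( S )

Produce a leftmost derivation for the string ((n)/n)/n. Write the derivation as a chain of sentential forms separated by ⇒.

S ⇒ S/Q ⇒ Q/Q ⇒ (S)/Q ⇒ (S/Q)/Q ⇒ (Q/Q)/Q ⇒ ((S)/Q)/Q ⇒ ((Q)/Q)/Q ⇒ ((n)/Q)/Q ⇒ ((n)/n)/Q ⇒ ((n)/n)/n

S ⇒ S/Q   [S -> S / Q]
S/Q ⇒ Q/Q   [S -> Q]
Q/Q ⇒ (S)/Q   [Q -> ( S )]
(S)/Q ⇒ (S/Q)/Q   [S -> S / Q]
(S/Q)/Q ⇒ (Q/Q)/Q   [S -> Q]
(Q/Q)/Q ⇒ ((S)/Q)/Q   [Q -> ( S )]
((S)/Q)/Q ⇒ ((Q)/Q)/Q   [S -> Q]
((Q)/Q)/Q ⇒ ((n)/Q)/Q   [Q -> n]
((n)/Q)/Q ⇒ ((n)/n)/Q   [Q -> n]
((n)/n)/Q ⇒ ((n)/n)/n   [Q -> n]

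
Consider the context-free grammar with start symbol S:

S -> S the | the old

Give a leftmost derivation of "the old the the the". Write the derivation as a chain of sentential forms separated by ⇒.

S ⇒ S the ⇒ S the the ⇒ S the the the ⇒ the old the the the

S ⇒ S the   [S -> S the]
S the ⇒ S the the   [S -> S the]
S the the ⇒ S the the the   [S -> S the]
S the the the ⇒ the old the the the   [S -> the old]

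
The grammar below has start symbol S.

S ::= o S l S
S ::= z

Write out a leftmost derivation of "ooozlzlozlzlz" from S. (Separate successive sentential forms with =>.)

S => oSlS   [S ::= o S l S]
oSlS => ooSlSlS   [S ::= o S l S]
ooSlSlS => oooSlSlSlS   [S ::= o S l S]
oooSlSlSlS => ooozlSlSlS   [S ::= z]
ooozlSlSlS => ooozlzlSlS   [S ::= z]
ooozlzlSlS => ooozlzloSlSlS   [S ::= o S l S]
ooozlzloSlSlS => ooozlzlozlSlS   [S ::= z]
ooozlzlozlSlS => ooozlzlozlzlS   [S ::= z]
ooozlzlozlzlS => ooozlzlozlzlz   [S ::= z]

S=>oSlS=>ooSlSlS=>oooSlSlSlS=>ooozlSlSlS=>ooozlzlSlS=>ooozlzloSlSlS=>ooozlzlozlSlS=>ooozlzlozlzlS=>ooozlzlozlzlz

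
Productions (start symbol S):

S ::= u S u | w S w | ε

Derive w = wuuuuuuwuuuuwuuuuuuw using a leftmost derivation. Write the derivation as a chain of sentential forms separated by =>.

S => wSw => wuSuw => wuuSuuw => wuuuSuuuw => wuuuuSuuuuw => wuuuuuSuuuuuw => wuuuuuuSuuuuuuw => wuuuuuuwSwuuuuuuw => wuuuuuuwuSuwuuuuuuw => wuuuuuuwuuSuuwuuuuuuw => wuuuuuuwuuuuwuuuuuuw

S => wSw   [S ::= w S w]
wSw => wuSuw   [S ::= u S u]
wuSuw => wuuSuuw   [S ::= u S u]
wuuSuuw => wuuuSuuuw   [S ::= u S u]
wuuuSuuuw => wuuuuSuuuuw   [S ::= u S u]
wuuuuSuuuuw => wuuuuuSuuuuuw   [S ::= u S u]
wuuuuuSuuuuuw => wuuuuuuSuuuuuuw   [S ::= u S u]
wuuuuuuSuuuuuuw => wuuuuuuwSwuuuuuuw   [S ::= w S w]
wuuuuuuwSwuuuuuuw => wuuuuuuwuSuwuuuuuuw   [S ::= u S u]
wuuuuuuwuSuwuuuuuuw => wuuuuuuwuuSuuwuuuuuuw   [S ::= u S u]
wuuuuuuwuuSuuwuuuuuuw => wuuuuuuwuuuuwuuuuuuw   [S ::= ε]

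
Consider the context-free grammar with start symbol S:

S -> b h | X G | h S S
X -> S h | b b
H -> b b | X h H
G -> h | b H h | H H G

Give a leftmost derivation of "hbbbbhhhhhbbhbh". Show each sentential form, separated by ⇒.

S ⇒ hSS ⇒ hXGS ⇒ hbbGS ⇒ hbbbHhS ⇒ hbbbXhHhS ⇒ hbbbShhHhS ⇒ hbbbXGhhHhS ⇒ hbbbShGhhHhS ⇒ hbbbbhhGhhHhS ⇒ hbbbbhhhhhHhS ⇒ hbbbbhhhhhbbhS ⇒ hbbbbhhhhhbbhbh

S ⇒ hSS   [S -> h S S]
hSS ⇒ hXGS   [S -> X G]
hXGS ⇒ hbbGS   [X -> b b]
hbbGS ⇒ hbbbHhS   [G -> b H h]
hbbbHhS ⇒ hbbbXhHhS   [H -> X h H]
hbbbXhHhS ⇒ hbbbShhHhS   [X -> S h]
hbbbShhHhS ⇒ hbbbXGhhHhS   [S -> X G]
hbbbXGhhHhS ⇒ hbbbShGhhHhS   [X -> S h]
hbbbShGhhHhS ⇒ hbbbbhhGhhHhS   [S -> b h]
hbbbbhhGhhHhS ⇒ hbbbbhhhhhHhS   [G -> h]
hbbbbhhhhhHhS ⇒ hbbbbhhhhhbbhS   [H -> b b]
hbbbbhhhhhbbhS ⇒ hbbbbhhhhhbbhbh   [S -> b h]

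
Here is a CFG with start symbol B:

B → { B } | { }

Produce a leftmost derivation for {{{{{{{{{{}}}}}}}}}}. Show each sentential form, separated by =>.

B => {B}   [B → { B }]
{B} => {{B}}   [B → { B }]
{{B}} => {{{B}}}   [B → { B }]
{{{B}}} => {{{{B}}}}   [B → { B }]
{{{{B}}}} => {{{{{B}}}}}   [B → { B }]
{{{{{B}}}}} => {{{{{{B}}}}}}   [B → { B }]
{{{{{{B}}}}}} => {{{{{{{B}}}}}}}   [B → { B }]
{{{{{{{B}}}}}}} => {{{{{{{{B}}}}}}}}   [B → { B }]
{{{{{{{{B}}}}}}}} => {{{{{{{{{B}}}}}}}}}   [B → { B }]
{{{{{{{{{B}}}}}}}}} => {{{{{{{{{{}}}}}}}}}}   [B → { }]

B => {B} => {{B}} => {{{B}}} => {{{{B}}}} => {{{{{B}}}}} => {{{{{{B}}}}}} => {{{{{{{B}}}}}}} => {{{{{{{{B}}}}}}}} => {{{{{{{{{B}}}}}}}}} => {{{{{{{{{{}}}}}}}}}}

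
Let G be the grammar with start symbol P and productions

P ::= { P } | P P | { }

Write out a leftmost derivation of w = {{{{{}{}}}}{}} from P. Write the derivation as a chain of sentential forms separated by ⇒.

P ⇒ {P}   [P ::= { P }]
{P} ⇒ {PP}   [P ::= P P]
{PP} ⇒ {{P}P}   [P ::= { P }]
{{P}P} ⇒ {{{P}}P}   [P ::= { P }]
{{{P}}P} ⇒ {{{{P}}}P}   [P ::= { P }]
{{{{P}}}P} ⇒ {{{{PP}}}P}   [P ::= P P]
{{{{PP}}}P} ⇒ {{{{{}P}}}P}   [P ::= { }]
{{{{{}P}}}P} ⇒ {{{{{}{}}}}P}   [P ::= { }]
{{{{{}{}}}}P} ⇒ {{{{{}{}}}}{}}   [P ::= { }]

P ⇒ {P} ⇒ {PP} ⇒ {{P}P} ⇒ {{{P}}P} ⇒ {{{{P}}}P} ⇒ {{{{PP}}}P} ⇒ {{{{{}P}}}P} ⇒ {{{{{}{}}}}P} ⇒ {{{{{}{}}}}{}}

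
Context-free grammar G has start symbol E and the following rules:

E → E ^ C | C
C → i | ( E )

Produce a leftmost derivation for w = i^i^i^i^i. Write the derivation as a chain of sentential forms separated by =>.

E => E^C   [E → E ^ C]
E^C => E^C^C   [E → E ^ C]
E^C^C => E^C^C^C   [E → E ^ C]
E^C^C^C => E^C^C^C^C   [E → E ^ C]
E^C^C^C^C => C^C^C^C^C   [E → C]
C^C^C^C^C => i^C^C^C^C   [C → i]
i^C^C^C^C => i^i^C^C^C   [C → i]
i^i^C^C^C => i^i^i^C^C   [C → i]
i^i^i^C^C => i^i^i^i^C   [C → i]
i^i^i^i^C => i^i^i^i^i   [C → i]

E => E^C => E^C^C => E^C^C^C => E^C^C^C^C => C^C^C^C^C => i^C^C^C^C => i^i^C^C^C => i^i^i^C^C => i^i^i^i^C => i^i^i^i^i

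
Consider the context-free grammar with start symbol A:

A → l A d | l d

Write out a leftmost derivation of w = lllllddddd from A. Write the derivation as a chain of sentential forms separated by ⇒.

A ⇒ lAd   [A → l A d]
lAd ⇒ llAdd   [A → l A d]
llAdd ⇒ lllAddd   [A → l A d]
lllAddd ⇒ llllAdddd   [A → l A d]
llllAdddd ⇒ lllllddddd   [A → l d]

A ⇒ lAd ⇒ llAdd ⇒ lllAddd ⇒ llllAdddd ⇒ lllllddddd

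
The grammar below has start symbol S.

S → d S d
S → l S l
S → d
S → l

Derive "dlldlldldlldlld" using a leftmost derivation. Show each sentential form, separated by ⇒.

S⇒dSd⇒dlSld⇒dllSlld⇒dlldSdlld⇒dlldlSldlld⇒dlldllSlldlld⇒dlldlldSdlldlld⇒dlldlldldlldlld

S ⇒ dSd   [S → d S d]
dSd ⇒ dlSld   [S → l S l]
dlSld ⇒ dllSlld   [S → l S l]
dllSlld ⇒ dlldSdlld   [S → d S d]
dlldSdlld ⇒ dlldlSldlld   [S → l S l]
dlldlSldlld ⇒ dlldllSlldlld   [S → l S l]
dlldllSlldlld ⇒ dlldlldSdlldlld   [S → d S d]
dlldlldSdlldlld ⇒ dlldlldldlldlld   [S → l]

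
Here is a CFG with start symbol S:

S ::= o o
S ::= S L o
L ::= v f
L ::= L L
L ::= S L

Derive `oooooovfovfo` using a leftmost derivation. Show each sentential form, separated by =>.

S => SLo   [S ::= S L o]
SLo => ooLo   [S ::= o o]
ooLo => ooSLo   [L ::= S L]
ooSLo => ooSLoLo   [S ::= S L o]
ooSLoLo => ooooLoLo   [S ::= o o]
ooooLoLo => ooooSLoLo   [L ::= S L]
ooooSLoLo => ooooooLoLo   [S ::= o o]
ooooooLoLo => oooooovfoLo   [L ::= v f]
oooooovfoLo => oooooovfovfo   [L ::= v f]

S=>SLo=>ooLo=>ooSLo=>ooSLoLo=>ooooLoLo=>ooooSLoLo=>ooooooLoLo=>oooooovfoLo=>oooooovfovfo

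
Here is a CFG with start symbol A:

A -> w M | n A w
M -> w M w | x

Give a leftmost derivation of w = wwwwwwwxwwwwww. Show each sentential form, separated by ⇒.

A ⇒ wM   [A -> w M]
wM ⇒ wwMw   [M -> w M w]
wwMw ⇒ wwwMww   [M -> w M w]
wwwMww ⇒ wwwwMwww   [M -> w M w]
wwwwMwww ⇒ wwwwwMwwww   [M -> w M w]
wwwwwMwwww ⇒ wwwwwwMwwwww   [M -> w M w]
wwwwwwMwwwww ⇒ wwwwwwwMwwwwww   [M -> w M w]
wwwwwwwMwwwwww ⇒ wwwwwwwxwwwwww   [M -> x]

A ⇒ wM ⇒ wwMw ⇒ wwwMww ⇒ wwwwMwww ⇒ wwwwwMwwww ⇒ wwwwwwMwwwww ⇒ wwwwwwwMwwwwww ⇒ wwwwwwwxwwwwww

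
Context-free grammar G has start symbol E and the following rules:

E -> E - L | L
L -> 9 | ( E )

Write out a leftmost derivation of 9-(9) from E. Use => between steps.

E => E-L   [E -> E - L]
E-L => L-L   [E -> L]
L-L => 9-L   [L -> 9]
9-L => 9-(E)   [L -> ( E )]
9-(E) => 9-(L)   [E -> L]
9-(L) => 9-(9)   [L -> 9]

E=>E-L=>L-L=>9-L=>9-(E)=>9-(L)=>9-(9)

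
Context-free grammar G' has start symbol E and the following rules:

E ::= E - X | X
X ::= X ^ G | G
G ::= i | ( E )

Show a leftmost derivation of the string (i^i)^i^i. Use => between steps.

E => X => X^G => X^G^G => G^G^G => (E)^G^G => (X)^G^G => (X^G)^G^G => (G^G)^G^G => (i^G)^G^G => (i^i)^G^G => (i^i)^i^G => (i^i)^i^i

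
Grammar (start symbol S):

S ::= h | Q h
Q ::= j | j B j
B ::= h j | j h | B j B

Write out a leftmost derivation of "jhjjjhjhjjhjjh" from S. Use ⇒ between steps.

S ⇒ Qh ⇒ jBjh ⇒ jBjBjh ⇒ jBjBjBjh ⇒ jBjBjBjBjh ⇒ jhjjBjBjBjh ⇒ jhjjjhjBjBjh ⇒ jhjjjhjhjjBjh ⇒ jhjjjhjhjjhjjh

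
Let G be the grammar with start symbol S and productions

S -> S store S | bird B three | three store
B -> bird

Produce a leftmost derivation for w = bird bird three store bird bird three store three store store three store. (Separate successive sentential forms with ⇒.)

S ⇒ S store S ⇒ S store S store S ⇒ bird B three store S store S ⇒ bird bird three store S store S ⇒ bird bird three store bird B three store S ⇒ bird bird three store bird bird three store S ⇒ bird bird three store bird bird three store S store S ⇒ bird bird three store bird bird three store three store store S ⇒ bird bird three store bird bird three store three store store three store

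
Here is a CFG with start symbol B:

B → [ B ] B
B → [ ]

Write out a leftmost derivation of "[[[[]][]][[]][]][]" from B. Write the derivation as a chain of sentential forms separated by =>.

B => [B]B   [B → [ B ] B]
[B]B => [[B]B]B   [B → [ B ] B]
[[B]B]B => [[[B]B]B]B   [B → [ B ] B]
[[[B]B]B]B => [[[[]]B]B]B   [B → [ ]]
[[[[]]B]B]B => [[[[]][]]B]B   [B → [ ]]
[[[[]][]]B]B => [[[[]][]][B]B]B   [B → [ B ] B]
[[[[]][]][B]B]B => [[[[]][]][[]]B]B   [B → [ ]]
[[[[]][]][[]]B]B => [[[[]][]][[]][]]B   [B → [ ]]
[[[[]][]][[]][]]B => [[[[]][]][[]][]][]   [B → [ ]]

B => [B]B => [[B]B]B => [[[B]B]B]B => [[[[]]B]B]B => [[[[]][]]B]B => [[[[]][]][B]B]B => [[[[]][]][[]]B]B => [[[[]][]][[]][]]B => [[[[]][]][[]][]][]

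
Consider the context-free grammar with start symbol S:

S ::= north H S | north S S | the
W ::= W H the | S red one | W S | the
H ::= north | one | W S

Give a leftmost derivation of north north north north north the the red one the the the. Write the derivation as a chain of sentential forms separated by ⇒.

S ⇒ north H S   [S ::= north H S]
north H S ⇒ north north S   [H ::= north]
north north S ⇒ north north north S S   [S ::= north S S]
north north north S S ⇒ north north north north H S S   [S ::= north H S]
north north north north H S S ⇒ north north north north W S S S   [H ::= W S]
north north north north W S S S ⇒ north north north north S red one S S S   [W ::= S red one]
north north north north S red one S S S ⇒ north north north north north S S red one S S S   [S ::= north S S]
north north north north north S S red one S S S ⇒ north north north north north the S red one S S S   [S ::= the]
north north north north north the S red one S S S ⇒ north north north north north the the red one S S S   [S ::= the]
north north north north north the the red one S S S ⇒ north north north north north the the red one the S S   [S ::= the]
north north north north north the the red one the S S ⇒ north north north north north the the red one the the S   [S ::= the]
north north north north north the the red one the the S ⇒ north north north north north the the red one the the the   [S ::= the]

S ⇒ north H S ⇒ north north S ⇒ north north north S S ⇒ north north north north H S S ⇒ north north north north W S S S ⇒ north north north north S red one S S S ⇒ north north north north north S S red one S S S ⇒ north north north north north the S red one S S S ⇒ north north north north north the the red one S S S ⇒ north north north north north the the red one the S S ⇒ north north north north north the the red one the the S ⇒ north north north north north the the red one the the the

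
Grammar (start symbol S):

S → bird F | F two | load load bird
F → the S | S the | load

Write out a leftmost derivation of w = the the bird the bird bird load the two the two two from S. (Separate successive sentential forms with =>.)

S => F two => the S two => the F two two => the S the two two => the F two the two two => the the S two the two two => the the bird F two the two two => the the bird the S two the two two => the the bird the bird F two the two two => the the bird the bird S the two the two two => the the bird the bird bird F the two the two two => the the bird the bird bird load the two the two two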